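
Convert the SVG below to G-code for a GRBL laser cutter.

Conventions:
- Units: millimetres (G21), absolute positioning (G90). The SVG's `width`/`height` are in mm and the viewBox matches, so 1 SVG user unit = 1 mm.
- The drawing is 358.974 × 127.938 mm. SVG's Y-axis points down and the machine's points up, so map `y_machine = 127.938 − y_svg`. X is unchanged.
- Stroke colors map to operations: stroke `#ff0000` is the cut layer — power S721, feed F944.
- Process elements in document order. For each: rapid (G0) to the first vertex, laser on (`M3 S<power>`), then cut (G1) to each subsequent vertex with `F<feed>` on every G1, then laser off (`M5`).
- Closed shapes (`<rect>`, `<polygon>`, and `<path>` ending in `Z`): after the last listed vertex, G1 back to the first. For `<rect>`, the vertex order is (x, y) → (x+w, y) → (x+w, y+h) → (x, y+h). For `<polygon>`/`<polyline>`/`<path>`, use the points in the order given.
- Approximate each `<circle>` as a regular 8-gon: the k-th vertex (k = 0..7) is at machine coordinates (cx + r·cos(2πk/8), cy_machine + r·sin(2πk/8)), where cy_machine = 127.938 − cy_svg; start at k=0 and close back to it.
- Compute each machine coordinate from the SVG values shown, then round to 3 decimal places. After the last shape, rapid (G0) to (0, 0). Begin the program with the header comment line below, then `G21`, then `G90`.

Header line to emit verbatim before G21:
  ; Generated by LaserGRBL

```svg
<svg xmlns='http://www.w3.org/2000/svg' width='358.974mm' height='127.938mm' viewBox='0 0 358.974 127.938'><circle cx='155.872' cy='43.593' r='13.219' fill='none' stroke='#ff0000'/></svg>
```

; Generated by LaserGRBL
G21
G90
G0 X169.091 Y84.345
M3 S721
G1 X165.219 Y93.692 F944
G1 X155.872 Y97.564 F944
G1 X146.525 Y93.692 F944
G1 X142.653 Y84.345 F944
G1 X146.525 Y74.998 F944
G1 X155.872 Y71.126 F944
G1 X165.219 Y74.998 F944
G1 X169.091 Y84.345 F944
M5
G0 X0.000 Y0.000

Since the viewBox matches the mm dimensions, user units are millimetres directly. The only transform is the Y-flip y_m = 127.938 − y_svg.

Shape 1 is a circle drawn with `<circle>`. Its stroke #ff0000 means cut at S721, F944. After flipping Y the toolpath is (169.091,84.345) → (165.219,93.692) → (155.872,97.564) → (146.525,93.692) → (142.653,84.345) → (146.525,74.998) → (155.872,71.126) → (165.219,74.998) → (169.091,84.345), returning to the start.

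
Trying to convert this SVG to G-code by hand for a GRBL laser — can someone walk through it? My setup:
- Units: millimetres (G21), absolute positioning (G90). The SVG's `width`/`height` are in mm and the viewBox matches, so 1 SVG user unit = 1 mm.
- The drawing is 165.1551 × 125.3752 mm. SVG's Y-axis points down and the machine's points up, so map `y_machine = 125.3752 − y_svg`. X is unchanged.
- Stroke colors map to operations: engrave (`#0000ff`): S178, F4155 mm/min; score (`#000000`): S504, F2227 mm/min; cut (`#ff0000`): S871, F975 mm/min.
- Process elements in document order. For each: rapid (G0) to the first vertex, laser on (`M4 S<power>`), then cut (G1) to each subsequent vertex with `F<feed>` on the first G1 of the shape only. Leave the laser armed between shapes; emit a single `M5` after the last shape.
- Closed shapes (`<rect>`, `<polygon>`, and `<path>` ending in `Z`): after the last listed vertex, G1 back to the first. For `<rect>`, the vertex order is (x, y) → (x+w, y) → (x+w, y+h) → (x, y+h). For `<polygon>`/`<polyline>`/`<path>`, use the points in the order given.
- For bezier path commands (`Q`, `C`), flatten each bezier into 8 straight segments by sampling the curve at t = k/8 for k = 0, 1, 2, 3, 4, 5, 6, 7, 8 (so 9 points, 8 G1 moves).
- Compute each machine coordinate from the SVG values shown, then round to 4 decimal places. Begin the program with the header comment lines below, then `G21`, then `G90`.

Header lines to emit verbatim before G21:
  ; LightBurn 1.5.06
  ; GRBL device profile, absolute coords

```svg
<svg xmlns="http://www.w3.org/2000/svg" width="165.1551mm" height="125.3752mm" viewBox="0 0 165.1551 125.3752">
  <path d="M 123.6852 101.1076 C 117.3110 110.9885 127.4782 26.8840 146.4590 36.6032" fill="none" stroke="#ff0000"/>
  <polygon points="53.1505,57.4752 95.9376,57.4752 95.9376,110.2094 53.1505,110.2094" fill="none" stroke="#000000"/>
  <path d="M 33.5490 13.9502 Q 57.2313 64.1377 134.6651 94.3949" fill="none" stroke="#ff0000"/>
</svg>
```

Since the viewBox matches the mm dimensions, user units are millimetres directly. The only transform is the Y-flip y_m = 125.3752 − y_svg.

Shape 1 is a cubic bezier drawn with `<path>`. Its stroke #ff0000 means cut at S871, F975. After flipping Y the toolpath is (123.6852,24.2676) → (122.0552,24.6010) → (121.8853,31.5447) → (123.0851,42.8977) → (125.5640,56.4592) → (129.2314,70.0282) → (133.9967,81.4040) → (139.7694,88.3855) → (146.4590,88.7720).

Shape 2 is a rectangle drawn with `<polygon>`. Its stroke #000000 means score at S504, F2227. After flipping Y the toolpath is (53.1505,67.9000) → (95.9376,67.9000) → (95.9376,15.1658) → (53.1505,15.1658) → (53.1505,67.9000), returning to the start.

Shape 3 is a quadratic bezier drawn with `<path>`. Its stroke #ff0000 means cut at S871, F975. After flipping Y the toolpath is (33.5490,111.4250) → (40.3094,99.1895) → (48.7496,87.5769) → (58.8695,76.5871) → (70.6692,66.2201) → (84.1486,56.4759) → (99.3077,47.3545) → (116.1465,38.8560) → (134.6651,30.9803).

; LightBurn 1.5.06
; GRBL device profile, absolute coords
G21
G90
G0 X123.6852 Y24.2676
M4 S871
G1 X122.0552 Y24.6010 F975
G1 X121.8853 Y31.5447
G1 X123.0851 Y42.8977
G1 X125.5640 Y56.4592
G1 X129.2314 Y70.0282
G1 X133.9967 Y81.4040
G1 X139.7694 Y88.3855
G1 X146.4590 Y88.7720
G0 X53.1505 Y67.9000
M4 S504
G1 X95.9376 Y67.9000 F2227
G1 X95.9376 Y15.1658
G1 X53.1505 Y15.1658
G1 X53.1505 Y67.9000
G0 X33.5490 Y111.4250
M4 S871
G1 X40.3094 Y99.1895 F975
G1 X48.7496 Y87.5769
G1 X58.8695 Y76.5871
G1 X70.6692 Y66.2201
G1 X84.1486 Y56.4759
G1 X99.3077 Y47.3545
G1 X116.1465 Y38.8560
G1 X134.6651 Y30.9803
M5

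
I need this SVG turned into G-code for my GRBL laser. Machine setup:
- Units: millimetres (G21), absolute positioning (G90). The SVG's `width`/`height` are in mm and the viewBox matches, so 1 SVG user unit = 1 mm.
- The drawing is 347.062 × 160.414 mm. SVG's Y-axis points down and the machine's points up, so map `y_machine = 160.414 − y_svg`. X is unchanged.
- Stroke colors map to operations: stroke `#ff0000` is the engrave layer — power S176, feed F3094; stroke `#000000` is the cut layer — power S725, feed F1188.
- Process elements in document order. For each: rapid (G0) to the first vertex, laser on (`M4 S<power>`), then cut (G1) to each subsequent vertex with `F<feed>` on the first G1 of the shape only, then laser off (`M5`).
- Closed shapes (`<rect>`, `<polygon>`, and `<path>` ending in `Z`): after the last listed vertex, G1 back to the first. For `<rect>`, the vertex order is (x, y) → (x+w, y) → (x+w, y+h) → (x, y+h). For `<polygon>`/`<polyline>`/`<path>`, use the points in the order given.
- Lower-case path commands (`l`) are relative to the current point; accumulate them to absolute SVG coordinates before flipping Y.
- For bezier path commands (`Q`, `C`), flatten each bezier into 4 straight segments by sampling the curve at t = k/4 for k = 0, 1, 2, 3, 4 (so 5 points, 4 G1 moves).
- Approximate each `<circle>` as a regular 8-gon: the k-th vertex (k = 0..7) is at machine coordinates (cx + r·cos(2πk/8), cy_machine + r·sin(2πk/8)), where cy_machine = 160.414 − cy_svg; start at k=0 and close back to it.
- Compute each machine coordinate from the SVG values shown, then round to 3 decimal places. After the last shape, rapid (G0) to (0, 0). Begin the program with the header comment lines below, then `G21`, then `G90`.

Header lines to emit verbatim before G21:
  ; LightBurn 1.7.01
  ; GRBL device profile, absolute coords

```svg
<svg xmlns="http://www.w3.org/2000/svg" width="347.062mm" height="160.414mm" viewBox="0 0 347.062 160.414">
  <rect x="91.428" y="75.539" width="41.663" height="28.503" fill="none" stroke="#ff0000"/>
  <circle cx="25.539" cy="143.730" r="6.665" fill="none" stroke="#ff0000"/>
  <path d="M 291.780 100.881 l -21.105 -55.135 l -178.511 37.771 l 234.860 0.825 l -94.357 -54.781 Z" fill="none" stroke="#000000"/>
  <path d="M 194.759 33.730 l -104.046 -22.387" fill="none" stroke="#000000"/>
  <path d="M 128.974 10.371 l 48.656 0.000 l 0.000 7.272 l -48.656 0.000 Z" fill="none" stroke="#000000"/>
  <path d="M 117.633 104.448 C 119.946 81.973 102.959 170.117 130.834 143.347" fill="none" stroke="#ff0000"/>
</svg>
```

; LightBurn 1.7.01
; GRBL device profile, absolute coords
G21
G90
G0 X91.428 Y84.875
M4 S176
G1 X133.091 Y84.875 F3094
G1 X133.091 Y56.372
G1 X91.428 Y56.372
G1 X91.428 Y84.875
M5
G0 X32.204 Y16.684
M4 S176
G1 X30.252 Y21.397 F3094
G1 X25.539 Y23.349
G1 X20.826 Y21.397
G1 X18.874 Y16.684
G1 X20.826 Y11.971
G1 X25.539 Y10.019
G1 X30.252 Y11.971
G1 X32.204 Y16.684
M5
G0 X291.780 Y59.533
M4 S725
G1 X270.675 Y114.668 F1188
G1 X92.164 Y76.897
G1 X327.024 Y76.072
G1 X232.667 Y130.853
G1 X291.780 Y59.533
M5
G0 X194.759 Y126.684
M4 S725
G1 X90.713 Y149.071 F1188
M5
G0 X128.974 Y150.043
M4 S725
G1 X177.630 Y150.043 F1188
G1 X177.630 Y142.771
G1 X128.974 Y142.771
G1 X128.974 Y150.043
M5
G0 X117.633 Y55.966
M4 S176
G1 X116.752 Y55.605 F3094
G1 X114.648 Y34.906
G1 X117.337 Y15.012
G1 X130.834 Y17.067
M5
G0 X0.000 Y0.000

Since the viewBox matches the mm dimensions, user units are millimetres directly. The only transform is the Y-flip y_m = 160.414 − y_svg.

Shape 1 is a rectangle drawn with `<rect>`. Its stroke #ff0000 means engrave at S176, F3094. After flipping Y the toolpath is (91.428,84.875) → (133.091,84.875) → (133.091,56.372) → (91.428,56.372) → (91.428,84.875), returning to the start.

Shape 2 is a circle drawn with `<circle>`. Its stroke #ff0000 means engrave at S176, F3094. After flipping Y the toolpath is (32.204,16.684) → (30.252,21.397) → (25.539,23.349) → (20.826,21.397) → (18.874,16.684) → (20.826,11.971) → (25.539,10.019) → (30.252,11.971) → (32.204,16.684), returning to the start.

Shape 3 is a closed polygon drawn with `<path>`. Its stroke #000000 means cut at S725, F1188. After flipping Y the toolpath is (291.780,59.533) → (270.675,114.668) → (92.164,76.897) → (327.024,76.072) → (232.667,130.853) → (291.780,59.533), returning to the start.

Shape 4 is a line segment drawn with `<path>`. Its stroke #000000 means cut at S725, F1188. After flipping Y the toolpath is (194.759,126.684) → (90.713,149.071).

Shape 5 is a rectangle drawn with `<path>`. Its stroke #000000 means cut at S725, F1188. After flipping Y the toolpath is (128.974,150.043) → (177.630,150.043) → (177.630,142.771) → (128.974,142.771) → (128.974,150.043), returning to the start.

Shape 6 is a cubic bezier drawn with `<path>`. Its stroke #ff0000 means engrave at S176, F3094. After flipping Y the toolpath is (117.633,55.966) → (116.752,55.605) → (114.648,34.906) → (117.337,15.012) → (130.834,17.067).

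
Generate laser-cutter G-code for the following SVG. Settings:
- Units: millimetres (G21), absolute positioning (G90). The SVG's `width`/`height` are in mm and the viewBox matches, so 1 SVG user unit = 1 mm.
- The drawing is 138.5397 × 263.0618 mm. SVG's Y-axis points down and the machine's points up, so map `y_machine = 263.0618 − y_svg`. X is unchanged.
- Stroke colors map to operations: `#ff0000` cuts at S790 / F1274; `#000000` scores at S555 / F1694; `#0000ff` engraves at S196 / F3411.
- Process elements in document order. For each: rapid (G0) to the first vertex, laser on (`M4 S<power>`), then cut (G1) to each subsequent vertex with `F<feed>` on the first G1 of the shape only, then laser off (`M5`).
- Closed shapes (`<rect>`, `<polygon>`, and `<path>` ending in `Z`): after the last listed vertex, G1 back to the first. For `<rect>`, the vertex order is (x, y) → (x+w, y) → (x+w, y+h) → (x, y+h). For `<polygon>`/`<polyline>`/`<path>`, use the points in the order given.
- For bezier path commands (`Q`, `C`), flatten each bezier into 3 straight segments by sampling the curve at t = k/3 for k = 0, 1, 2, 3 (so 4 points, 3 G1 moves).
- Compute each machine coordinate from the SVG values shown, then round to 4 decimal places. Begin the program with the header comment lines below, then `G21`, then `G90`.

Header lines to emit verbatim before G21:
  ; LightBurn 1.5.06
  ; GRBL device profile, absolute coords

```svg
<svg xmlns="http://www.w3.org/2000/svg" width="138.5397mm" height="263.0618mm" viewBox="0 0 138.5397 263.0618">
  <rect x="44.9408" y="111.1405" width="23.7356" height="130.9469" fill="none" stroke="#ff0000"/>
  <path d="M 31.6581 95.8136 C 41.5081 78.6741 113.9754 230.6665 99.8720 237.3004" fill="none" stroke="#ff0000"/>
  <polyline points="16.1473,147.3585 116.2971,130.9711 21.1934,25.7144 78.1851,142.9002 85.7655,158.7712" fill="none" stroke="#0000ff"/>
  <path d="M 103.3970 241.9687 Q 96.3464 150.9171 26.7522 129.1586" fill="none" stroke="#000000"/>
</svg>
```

; LightBurn 1.5.06
; GRBL device profile, absolute coords
G21
G90
G0 X44.9408 Y151.9213
M4 S790
G1 X68.6764 Y151.9213 F1274
G1 X68.6764 Y20.9744
G1 X44.9408 Y20.9744
G1 X44.9408 Y151.9213
M5
G0 X31.6581 Y167.2482
M4 S790
G1 X56.8551 Y139.6582 F1274
G1 X90.6440 Y69.2003
G1 X99.8720 Y25.7614
M5
G0 X16.1473 Y115.7033
M4 S196
G1 X116.2971 Y132.0907 F3411
G1 X21.1934 Y237.3474
G1 X78.1851 Y120.1616
G1 X85.7655 Y104.2906
M5
G0 X103.3970 Y21.0931
M4 S555
G1 X91.7473 Y74.0949 F1694
G1 X66.1990 Y111.6983
G1 X26.7522 Y133.9032
M5

Since the viewBox matches the mm dimensions, user units are millimetres directly. The only transform is the Y-flip y_m = 263.0618 − y_svg.

Shape 1 is a rectangle drawn with `<rect>`. Its stroke #ff0000 means cut at S790, F1274. After flipping Y the toolpath is (44.9408,151.9213) → (68.6764,151.9213) → (68.6764,20.9744) → (44.9408,20.9744) → (44.9408,151.9213), returning to the start.

Shape 2 is a cubic bezier drawn with `<path>`. Its stroke #ff0000 means cut at S790, F1274. After flipping Y the toolpath is (31.6581,167.2482) → (56.8551,139.6582) → (90.6440,69.2003) → (99.8720,25.7614).

Shape 3 is a open polyline drawn with `<polyline>`. Its stroke #0000ff means engrave at S196, F3411. After flipping Y the toolpath is (16.1473,115.7033) → (116.2971,132.0907) → (21.1934,237.3474) → (78.1851,120.1616) → (85.7655,104.2906).

Shape 4 is a quadratic bezier drawn with `<path>`. Its stroke #000000 means score at S555, F1694. After flipping Y the toolpath is (103.3970,21.0931) → (91.7473,74.0949) → (66.1990,111.6983) → (26.7522,133.9032).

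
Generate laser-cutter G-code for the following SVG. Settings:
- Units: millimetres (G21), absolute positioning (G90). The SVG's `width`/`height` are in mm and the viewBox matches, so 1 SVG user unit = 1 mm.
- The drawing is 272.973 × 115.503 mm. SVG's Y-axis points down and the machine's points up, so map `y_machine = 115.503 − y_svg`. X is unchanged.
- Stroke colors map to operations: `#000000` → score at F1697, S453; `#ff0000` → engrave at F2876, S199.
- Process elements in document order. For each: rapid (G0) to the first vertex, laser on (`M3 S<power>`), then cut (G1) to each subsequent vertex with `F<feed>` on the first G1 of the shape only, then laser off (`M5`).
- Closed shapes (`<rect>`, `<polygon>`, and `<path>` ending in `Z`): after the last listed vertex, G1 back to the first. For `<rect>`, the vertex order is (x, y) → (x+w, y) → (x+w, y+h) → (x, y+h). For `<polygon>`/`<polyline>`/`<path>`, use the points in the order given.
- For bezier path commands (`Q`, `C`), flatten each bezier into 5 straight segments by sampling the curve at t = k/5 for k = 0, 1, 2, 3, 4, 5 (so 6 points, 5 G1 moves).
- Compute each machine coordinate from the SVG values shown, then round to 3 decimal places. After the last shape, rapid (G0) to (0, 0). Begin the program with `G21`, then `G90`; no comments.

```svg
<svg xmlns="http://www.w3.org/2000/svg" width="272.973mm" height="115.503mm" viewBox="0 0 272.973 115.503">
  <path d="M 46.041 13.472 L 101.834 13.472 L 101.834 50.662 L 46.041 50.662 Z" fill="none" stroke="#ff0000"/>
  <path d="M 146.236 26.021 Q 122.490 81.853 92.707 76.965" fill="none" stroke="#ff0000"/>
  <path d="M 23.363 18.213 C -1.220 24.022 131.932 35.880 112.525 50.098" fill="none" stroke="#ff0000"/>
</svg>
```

Since the viewBox matches the mm dimensions, user units are millimetres directly. The only transform is the Y-flip y_m = 115.503 − y_svg.

Shape 1 is a rectangle drawn with `<path>`. Its stroke #ff0000 means engrave at S199, F2876. After flipping Y the toolpath is (46.041,102.031) → (101.834,102.031) → (101.834,64.841) → (46.041,64.841) → (46.041,102.031), returning to the start.

Shape 2 is a quadratic bezier drawn with `<path>`. Its stroke #ff0000 means engrave at S199, F2876. After flipping Y the toolpath is (146.236,89.482) → (136.496,69.578) → (126.273,54.532) → (115.567,44.343) → (104.379,39.012) → (92.707,38.538).

Shape 3 is a cubic bezier drawn with `<path>`. Its stroke #ff0000 means engrave at S199, F2876. After flipping Y the toolpath is (23.363,97.290) → (25.059,93.108) → (49.717,87.652) → (82.444,81.098) → (108.344,73.623) → (112.525,65.405).

G21
G90
G0 X46.041 Y102.031
M3 S199
G1 X101.834 Y102.031 F2876
G1 X101.834 Y64.841
G1 X46.041 Y64.841
G1 X46.041 Y102.031
M5
G0 X146.236 Y89.482
M3 S199
G1 X136.496 Y69.578 F2876
G1 X126.273 Y54.532
G1 X115.567 Y44.343
G1 X104.379 Y39.012
G1 X92.707 Y38.538
M5
G0 X23.363 Y97.290
M3 S199
G1 X25.059 Y93.108 F2876
G1 X49.717 Y87.652
G1 X82.444 Y81.098
G1 X108.344 Y73.623
G1 X112.525 Y65.405
M5
G0 X0.000 Y0.000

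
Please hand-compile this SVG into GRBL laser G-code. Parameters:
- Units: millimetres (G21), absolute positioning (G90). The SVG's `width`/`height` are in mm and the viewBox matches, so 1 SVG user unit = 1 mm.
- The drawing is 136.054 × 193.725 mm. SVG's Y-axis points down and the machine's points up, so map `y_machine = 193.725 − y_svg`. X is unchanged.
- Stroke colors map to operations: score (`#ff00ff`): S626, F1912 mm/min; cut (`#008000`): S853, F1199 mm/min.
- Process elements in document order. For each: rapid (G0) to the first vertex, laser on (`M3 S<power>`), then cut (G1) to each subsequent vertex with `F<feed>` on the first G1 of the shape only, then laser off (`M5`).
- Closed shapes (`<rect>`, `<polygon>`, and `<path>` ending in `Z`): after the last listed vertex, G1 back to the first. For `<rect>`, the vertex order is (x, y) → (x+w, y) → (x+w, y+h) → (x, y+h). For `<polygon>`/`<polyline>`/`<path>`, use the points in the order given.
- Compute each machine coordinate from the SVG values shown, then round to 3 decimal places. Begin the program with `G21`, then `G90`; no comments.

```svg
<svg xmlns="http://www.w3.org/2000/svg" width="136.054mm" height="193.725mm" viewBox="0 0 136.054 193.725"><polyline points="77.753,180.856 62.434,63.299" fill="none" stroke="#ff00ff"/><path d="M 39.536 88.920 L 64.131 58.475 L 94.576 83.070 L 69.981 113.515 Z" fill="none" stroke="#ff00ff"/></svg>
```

G21
G90
G0 X77.753 Y12.869
M3 S626
G1 X62.434 Y130.426 F1912
M5
G0 X39.536 Y104.805
M3 S626
G1 X64.131 Y135.250 F1912
G1 X94.576 Y110.655
G1 X69.981 Y80.210
G1 X39.536 Y104.805
M5

Since the viewBox matches the mm dimensions, user units are millimetres directly. The only transform is the Y-flip y_m = 193.725 − y_svg.

Shape 1 is a line segment drawn with `<polyline>`. Its stroke #ff00ff means score at S626, F1912. After flipping Y the toolpath is (77.753,12.869) → (62.434,130.426).

Shape 2 is a regular polygon drawn with `<path>`. Its stroke #ff00ff means score at S626, F1912. After flipping Y the toolpath is (39.536,104.805) → (64.131,135.250) → (94.576,110.655) → (69.981,80.210) → (39.536,104.805), returning to the start.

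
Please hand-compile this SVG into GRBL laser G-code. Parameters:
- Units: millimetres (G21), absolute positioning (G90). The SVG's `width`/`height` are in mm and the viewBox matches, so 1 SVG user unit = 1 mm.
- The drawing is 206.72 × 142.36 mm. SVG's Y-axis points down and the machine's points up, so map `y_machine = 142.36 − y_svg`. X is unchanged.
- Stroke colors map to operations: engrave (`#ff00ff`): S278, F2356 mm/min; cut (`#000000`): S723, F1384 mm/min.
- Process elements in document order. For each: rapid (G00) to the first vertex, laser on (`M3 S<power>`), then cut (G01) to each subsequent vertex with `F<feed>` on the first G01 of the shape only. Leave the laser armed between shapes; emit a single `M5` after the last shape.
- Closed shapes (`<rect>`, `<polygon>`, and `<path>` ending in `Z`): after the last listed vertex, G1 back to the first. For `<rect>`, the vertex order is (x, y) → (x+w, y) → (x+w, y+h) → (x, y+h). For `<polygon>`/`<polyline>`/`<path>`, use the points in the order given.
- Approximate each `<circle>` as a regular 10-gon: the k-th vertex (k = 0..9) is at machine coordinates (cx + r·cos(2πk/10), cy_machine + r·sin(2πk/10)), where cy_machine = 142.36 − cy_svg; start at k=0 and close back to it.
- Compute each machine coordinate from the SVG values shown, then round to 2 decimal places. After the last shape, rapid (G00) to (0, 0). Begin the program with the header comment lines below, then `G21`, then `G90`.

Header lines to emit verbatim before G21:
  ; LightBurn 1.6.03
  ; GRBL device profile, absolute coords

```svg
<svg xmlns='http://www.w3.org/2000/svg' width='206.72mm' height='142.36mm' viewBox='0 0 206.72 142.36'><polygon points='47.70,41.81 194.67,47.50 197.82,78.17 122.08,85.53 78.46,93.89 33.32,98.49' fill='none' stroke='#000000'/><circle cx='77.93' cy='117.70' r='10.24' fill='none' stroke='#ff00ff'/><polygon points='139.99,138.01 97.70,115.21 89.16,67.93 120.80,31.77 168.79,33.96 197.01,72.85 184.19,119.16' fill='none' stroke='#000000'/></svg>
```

1 u = 1 mm; y_m = 142.36 − y.

[1] `<polygon>` closed polygon, #000000→cut S723 F1384: (47.70,100.55) → (194.67,94.86) → (197.82,64.19) → (122.08,56.83) → (78.46,48.47) → (33.32,43.87) → (47.70,100.55) (closed)

[2] `<circle>` circle, #ff00ff→engrave S278 F2356: (88.17,24.66) → (86.21,30.68) → (81.09,34.40) → (74.77,34.40) → (69.65,30.68) → (67.69,24.66) → (69.65,18.64) → (74.77,14.92) → (81.09,14.92) → (86.21,18.64) → (88.17,24.66) (closed)

[3] `<polygon>` regular polygon, #000000→cut S723 F1384: (139.99,4.35) → (97.70,27.15) → (89.16,74.43) → (120.80,110.59) → (168.79,108.40) → (197.01,69.51) → (184.19,23.20) → (139.99,4.35) (closed)

; LightBurn 1.6.03
; GRBL device profile, absolute coords
G21
G90
G00 X47.70 Y100.55
M3 S723
G01 X194.67 Y94.86 F1384
G01 X197.82 Y64.19
G01 X122.08 Y56.83
G01 X78.46 Y48.47
G01 X33.32 Y43.87
G01 X47.70 Y100.55
G00 X88.17 Y24.66
M3 S278
G01 X86.21 Y30.68 F2356
G01 X81.09 Y34.40
G01 X74.77 Y34.40
G01 X69.65 Y30.68
G01 X67.69 Y24.66
G01 X69.65 Y18.64
G01 X74.77 Y14.92
G01 X81.09 Y14.92
G01 X86.21 Y18.64
G01 X88.17 Y24.66
G00 X139.99 Y4.35
M3 S723
G01 X97.70 Y27.15 F1384
G01 X89.16 Y74.43
G01 X120.80 Y110.59
G01 X168.79 Y108.40
G01 X197.01 Y69.51
G01 X184.19 Y23.20
G01 X139.99 Y4.35
M5
G00 X0.00 Y0.00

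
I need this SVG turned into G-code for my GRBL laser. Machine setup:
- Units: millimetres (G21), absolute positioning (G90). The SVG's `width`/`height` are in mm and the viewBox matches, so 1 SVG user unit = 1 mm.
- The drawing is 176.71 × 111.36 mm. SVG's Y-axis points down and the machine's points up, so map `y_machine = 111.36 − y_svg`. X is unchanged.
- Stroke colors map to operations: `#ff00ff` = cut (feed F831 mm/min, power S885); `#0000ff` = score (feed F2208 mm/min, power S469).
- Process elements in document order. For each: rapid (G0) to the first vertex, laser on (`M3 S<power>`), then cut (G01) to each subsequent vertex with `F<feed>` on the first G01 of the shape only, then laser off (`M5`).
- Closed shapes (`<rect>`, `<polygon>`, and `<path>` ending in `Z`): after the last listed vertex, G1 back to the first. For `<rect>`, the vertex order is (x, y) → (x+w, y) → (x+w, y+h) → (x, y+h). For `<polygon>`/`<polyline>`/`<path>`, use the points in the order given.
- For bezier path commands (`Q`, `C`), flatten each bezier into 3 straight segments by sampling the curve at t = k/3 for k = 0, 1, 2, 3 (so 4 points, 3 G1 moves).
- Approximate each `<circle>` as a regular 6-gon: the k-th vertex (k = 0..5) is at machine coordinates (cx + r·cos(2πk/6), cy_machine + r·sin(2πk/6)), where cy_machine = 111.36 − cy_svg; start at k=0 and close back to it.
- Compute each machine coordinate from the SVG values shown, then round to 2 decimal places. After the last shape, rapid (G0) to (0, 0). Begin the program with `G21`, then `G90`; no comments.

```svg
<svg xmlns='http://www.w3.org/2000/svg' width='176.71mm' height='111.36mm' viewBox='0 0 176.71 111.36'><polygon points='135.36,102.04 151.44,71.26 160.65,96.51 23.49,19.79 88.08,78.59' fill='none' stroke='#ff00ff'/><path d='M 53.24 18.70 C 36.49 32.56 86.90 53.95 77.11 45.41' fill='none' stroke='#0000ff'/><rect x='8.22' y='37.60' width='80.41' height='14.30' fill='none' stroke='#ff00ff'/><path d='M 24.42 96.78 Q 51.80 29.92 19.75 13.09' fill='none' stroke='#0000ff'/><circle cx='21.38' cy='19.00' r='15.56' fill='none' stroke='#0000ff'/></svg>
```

Since the viewBox matches the mm dimensions, user units are millimetres directly. The only transform is the Y-flip y_m = 111.36 − y_svg.

Shape 1 is a closed polygon drawn with `<polygon>`. Its stroke #ff00ff means cut at S885, F831. After flipping Y the toolpath is (135.36,9.32) → (151.44,40.10) → (160.65,14.85) → (23.49,91.57) → (88.08,32.77) → (135.36,9.32), returning to the start.

Shape 2 is a cubic bezier drawn with `<path>`. Its stroke #0000ff means score at S469, F2208. After flipping Y the toolpath is (53.24,92.66) → (54.16,77.68) → (71.55,66.00) → (77.11,65.95).

Shape 3 is a rectangle drawn with `<rect>`. Its stroke #ff00ff means cut at S885, F831. After flipping Y the toolpath is (8.22,73.76) → (88.63,73.76) → (88.63,59.46) → (8.22,59.46) → (8.22,73.76), returning to the start.

Shape 4 is a quadratic bezier drawn with `<path>`. Its stroke #0000ff means score at S469, F2208. After flipping Y the toolpath is (24.42,14.58) → (36.07,53.59) → (34.51,81.49) → (19.75,98.27).

Shape 5 is a circle drawn with `<circle>`. Its stroke #0000ff means score at S469, F2208. After flipping Y the toolpath is (36.94,92.36) → (29.16,105.84) → (13.60,105.84) → (5.82,92.36) → (13.60,78.88) → (29.16,78.88) → (36.94,92.36), returning to the start.

G21
G90
G0 X135.36 Y9.32
M3 S885
G01 X151.44 Y40.10 F831
G01 X160.65 Y14.85
G01 X23.49 Y91.57
G01 X88.08 Y32.77
G01 X135.36 Y9.32
M5
G0 X53.24 Y92.66
M3 S469
G01 X54.16 Y77.68 F2208
G01 X71.55 Y66.00
G01 X77.11 Y65.95
M5
G0 X8.22 Y73.76
M3 S885
G01 X88.63 Y73.76 F831
G01 X88.63 Y59.46
G01 X8.22 Y59.46
G01 X8.22 Y73.76
M5
G0 X24.42 Y14.58
M3 S469
G01 X36.07 Y53.59 F2208
G01 X34.51 Y81.49
G01 X19.75 Y98.27
M5
G0 X36.94 Y92.36
M3 S469
G01 X29.16 Y105.84 F2208
G01 X13.60 Y105.84
G01 X5.82 Y92.36
G01 X13.60 Y78.88
G01 X29.16 Y78.88
G01 X36.94 Y92.36
M5
G0 X0.00 Y0.00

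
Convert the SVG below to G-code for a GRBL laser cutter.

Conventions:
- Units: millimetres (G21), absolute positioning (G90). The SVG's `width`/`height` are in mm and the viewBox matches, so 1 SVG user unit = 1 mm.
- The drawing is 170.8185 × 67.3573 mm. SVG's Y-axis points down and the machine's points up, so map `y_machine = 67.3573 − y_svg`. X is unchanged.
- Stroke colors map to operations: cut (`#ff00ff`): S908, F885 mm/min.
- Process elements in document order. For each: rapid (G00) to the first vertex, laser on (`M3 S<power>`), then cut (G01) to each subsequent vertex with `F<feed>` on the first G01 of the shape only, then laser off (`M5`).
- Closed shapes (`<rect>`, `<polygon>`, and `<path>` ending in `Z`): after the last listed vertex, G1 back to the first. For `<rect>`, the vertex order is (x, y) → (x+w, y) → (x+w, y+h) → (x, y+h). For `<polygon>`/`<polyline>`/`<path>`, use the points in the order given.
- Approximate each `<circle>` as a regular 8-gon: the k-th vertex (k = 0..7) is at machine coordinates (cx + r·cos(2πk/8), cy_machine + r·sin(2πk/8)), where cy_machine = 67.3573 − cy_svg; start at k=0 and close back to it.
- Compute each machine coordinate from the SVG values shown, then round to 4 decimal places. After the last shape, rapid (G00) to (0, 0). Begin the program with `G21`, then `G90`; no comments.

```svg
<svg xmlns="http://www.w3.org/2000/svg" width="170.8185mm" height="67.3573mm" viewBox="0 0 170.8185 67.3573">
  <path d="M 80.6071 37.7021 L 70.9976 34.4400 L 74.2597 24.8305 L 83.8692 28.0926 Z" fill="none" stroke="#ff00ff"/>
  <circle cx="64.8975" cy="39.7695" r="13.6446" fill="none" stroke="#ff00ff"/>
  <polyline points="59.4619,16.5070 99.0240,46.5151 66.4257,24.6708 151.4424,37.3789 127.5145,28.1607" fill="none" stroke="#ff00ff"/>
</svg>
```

1 u = 1 mm; y_m = 67.3573 − y.

[1] `<path>` regular polygon, #ff00ff→cut S908 F885: (80.6071,29.6552) → (70.9976,32.9173) → (74.2597,42.5268) → (83.8692,39.2647) → (80.6071,29.6552) (closed)

[2] `<circle>` circle, #ff00ff→cut S908 F885: (78.5421,27.5878) → (74.5457,37.2360) → (64.8975,41.2324) → (55.2493,37.2360) → (51.2529,27.5878) → (55.2493,17.9396) → (64.8975,13.9432) → (74.5457,17.9396) → (78.5421,27.5878) (closed)

[3] `<polyline>` open polyline, #ff00ff→cut S908 F885: (59.4619,50.8503) → (99.0240,20.8422) → (66.4257,42.6865) → (151.4424,29.9784) → (127.5145,39.1966)

G21
G90
G00 X80.6071 Y29.6552
M3 S908
G01 X70.9976 Y32.9173 F885
G01 X74.2597 Y42.5268
G01 X83.8692 Y39.2647
G01 X80.6071 Y29.6552
M5
G00 X78.5421 Y27.5878
M3 S908
G01 X74.5457 Y37.2360 F885
G01 X64.8975 Y41.2324
G01 X55.2493 Y37.2360
G01 X51.2529 Y27.5878
G01 X55.2493 Y17.9396
G01 X64.8975 Y13.9432
G01 X74.5457 Y17.9396
G01 X78.5421 Y27.5878
M5
G00 X59.4619 Y50.8503
M3 S908
G01 X99.0240 Y20.8422 F885
G01 X66.4257 Y42.6865
G01 X151.4424 Y29.9784
G01 X127.5145 Y39.1966
M5
G00 X0.0000 Y0.0000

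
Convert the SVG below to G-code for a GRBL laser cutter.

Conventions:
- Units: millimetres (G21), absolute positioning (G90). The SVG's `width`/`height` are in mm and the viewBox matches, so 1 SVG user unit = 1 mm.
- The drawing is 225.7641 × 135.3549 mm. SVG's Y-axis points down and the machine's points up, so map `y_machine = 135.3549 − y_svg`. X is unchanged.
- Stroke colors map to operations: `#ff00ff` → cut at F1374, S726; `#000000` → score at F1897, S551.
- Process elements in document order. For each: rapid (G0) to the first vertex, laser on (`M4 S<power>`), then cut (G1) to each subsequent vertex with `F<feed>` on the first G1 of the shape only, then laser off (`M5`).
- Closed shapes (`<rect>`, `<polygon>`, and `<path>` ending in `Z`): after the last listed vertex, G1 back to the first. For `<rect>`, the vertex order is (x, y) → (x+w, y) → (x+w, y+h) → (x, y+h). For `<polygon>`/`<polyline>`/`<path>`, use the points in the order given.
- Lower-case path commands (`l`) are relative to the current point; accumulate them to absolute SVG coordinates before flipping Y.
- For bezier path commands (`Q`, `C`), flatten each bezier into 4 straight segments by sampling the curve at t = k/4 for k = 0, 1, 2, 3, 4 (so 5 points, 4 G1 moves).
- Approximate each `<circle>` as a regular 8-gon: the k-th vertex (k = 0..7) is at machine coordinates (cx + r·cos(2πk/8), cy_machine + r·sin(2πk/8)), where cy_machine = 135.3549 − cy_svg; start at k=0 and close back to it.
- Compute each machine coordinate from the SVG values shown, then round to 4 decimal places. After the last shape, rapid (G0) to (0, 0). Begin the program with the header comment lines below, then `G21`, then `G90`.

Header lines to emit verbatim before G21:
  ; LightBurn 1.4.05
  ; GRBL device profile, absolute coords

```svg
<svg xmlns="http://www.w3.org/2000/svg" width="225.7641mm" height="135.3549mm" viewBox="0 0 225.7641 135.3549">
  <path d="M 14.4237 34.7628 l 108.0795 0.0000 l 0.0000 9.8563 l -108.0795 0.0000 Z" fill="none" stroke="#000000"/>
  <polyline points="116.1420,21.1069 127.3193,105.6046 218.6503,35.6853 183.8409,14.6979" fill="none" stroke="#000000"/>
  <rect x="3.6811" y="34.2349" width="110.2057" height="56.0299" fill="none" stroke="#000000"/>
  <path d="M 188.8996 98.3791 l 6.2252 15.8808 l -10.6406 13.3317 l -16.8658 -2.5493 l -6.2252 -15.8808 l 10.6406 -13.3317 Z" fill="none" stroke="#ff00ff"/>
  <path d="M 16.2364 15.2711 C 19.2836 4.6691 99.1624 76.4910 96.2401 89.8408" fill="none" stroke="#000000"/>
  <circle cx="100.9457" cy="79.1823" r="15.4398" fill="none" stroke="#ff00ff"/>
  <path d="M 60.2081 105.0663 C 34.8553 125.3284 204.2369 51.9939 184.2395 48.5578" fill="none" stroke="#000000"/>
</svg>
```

; LightBurn 1.4.05
; GRBL device profile, absolute coords
G21
G90
G0 X14.4237 Y100.5921
M4 S551
G1 X122.5032 Y100.5921 F1897
G1 X122.5032 Y90.7358
G1 X14.4237 Y90.7358
G1 X14.4237 Y100.5921
M5
G0 X116.1420 Y114.2480
M4 S551
G1 X127.3193 Y29.7503 F1897
G1 X218.6503 Y99.6696
G1 X183.8409 Y120.6570
M5
G0 X3.6811 Y101.1200
M4 S551
G1 X113.8868 Y101.1200 F1897
G1 X113.8868 Y45.0901
G1 X3.6811 Y45.0901
G1 X3.6811 Y101.1200
M5
G0 X188.8996 Y36.9758
M4 S726
G1 X195.1248 Y21.0950 F1374
G1 X184.4842 Y7.7633
G1 X167.6184 Y10.3126
G1 X161.3932 Y26.1934
G1 X172.0338 Y39.5251
G1 X188.8996 Y36.9758
M5
G0 X16.2364 Y120.0838
M4 S551
G1 X30.4335 Y114.7823 F1897
G1 X58.4768 Y91.7809
G1 X85.4009 Y64.2885
G1 X96.2401 Y45.5141
M5
G0 X116.3855 Y56.1726
M4 S726
G1 X111.8633 Y67.0902 F1374
G1 X100.9457 Y71.6124
G1 X90.0281 Y67.0902
G1 X85.5059 Y56.1726
G1 X90.0281 Y45.2550
G1 X100.9457 Y40.7328
G1 X111.8633 Y45.2550
G1 X116.3855 Y56.1726
M5
G0 X60.2081 Y30.2886
M4 S551
G1 X71.7044 Y30.0868 F1897
G1 X120.2155 Y49.6560
G1 X169.7308 Y73.6687
G1 X184.2395 Y86.7971
M5
G0 X0.0000 Y0.0000

Since the viewBox matches the mm dimensions, user units are millimetres directly. The only transform is the Y-flip y_m = 135.3549 − y_svg.

Shape 1 is a rectangle drawn with `<path>`. Its stroke #000000 means score at S551, F1897. After flipping Y the toolpath is (14.4237,100.5921) → (122.5032,100.5921) → (122.5032,90.7358) → (14.4237,90.7358) → (14.4237,100.5921), returning to the start.

Shape 2 is a open polyline drawn with `<polyline>`. Its stroke #000000 means score at S551, F1897. After flipping Y the toolpath is (116.1420,114.2480) → (127.3193,29.7503) → (218.6503,99.6696) → (183.8409,120.6570).

Shape 3 is a rectangle drawn with `<rect>`. Its stroke #000000 means score at S551, F1897. After flipping Y the toolpath is (3.6811,101.1200) → (113.8868,101.1200) → (113.8868,45.0901) → (3.6811,45.0901) → (3.6811,101.1200), returning to the start.

Shape 4 is a regular polygon drawn with `<path>`. Its stroke #ff00ff means cut at S726, F1374. After flipping Y the toolpath is (188.8996,36.9758) → (195.1248,21.0950) → (184.4842,7.7633) → (167.6184,10.3126) → (161.3932,26.1934) → (172.0338,39.5251) → (188.8996,36.9758), returning to the start.

Shape 5 is a cubic bezier drawn with `<path>`. Its stroke #000000 means score at S551, F1897. After flipping Y the toolpath is (16.2364,120.0838) → (30.4335,114.7823) → (58.4768,91.7809) → (85.4009,64.2885) → (96.2401,45.5141).

Shape 6 is a circle drawn with `<circle>`. Its stroke #ff00ff means cut at S726, F1374. After flipping Y the toolpath is (116.3855,56.1726) → (111.8633,67.0902) → (100.9457,71.6124) → (90.0281,67.0902) → (85.5059,56.1726) → (90.0281,45.2550) → (100.9457,40.7328) → (111.8633,45.2550) → (116.3855,56.1726), returning to the start.

Shape 7 is a cubic bezier drawn with `<path>`. Its stroke #000000 means score at S551, F1897. After flipping Y the toolpath is (60.2081,30.2886) → (71.7044,30.0868) → (120.2155,49.6560) → (169.7308,73.6687) → (184.2395,86.7971).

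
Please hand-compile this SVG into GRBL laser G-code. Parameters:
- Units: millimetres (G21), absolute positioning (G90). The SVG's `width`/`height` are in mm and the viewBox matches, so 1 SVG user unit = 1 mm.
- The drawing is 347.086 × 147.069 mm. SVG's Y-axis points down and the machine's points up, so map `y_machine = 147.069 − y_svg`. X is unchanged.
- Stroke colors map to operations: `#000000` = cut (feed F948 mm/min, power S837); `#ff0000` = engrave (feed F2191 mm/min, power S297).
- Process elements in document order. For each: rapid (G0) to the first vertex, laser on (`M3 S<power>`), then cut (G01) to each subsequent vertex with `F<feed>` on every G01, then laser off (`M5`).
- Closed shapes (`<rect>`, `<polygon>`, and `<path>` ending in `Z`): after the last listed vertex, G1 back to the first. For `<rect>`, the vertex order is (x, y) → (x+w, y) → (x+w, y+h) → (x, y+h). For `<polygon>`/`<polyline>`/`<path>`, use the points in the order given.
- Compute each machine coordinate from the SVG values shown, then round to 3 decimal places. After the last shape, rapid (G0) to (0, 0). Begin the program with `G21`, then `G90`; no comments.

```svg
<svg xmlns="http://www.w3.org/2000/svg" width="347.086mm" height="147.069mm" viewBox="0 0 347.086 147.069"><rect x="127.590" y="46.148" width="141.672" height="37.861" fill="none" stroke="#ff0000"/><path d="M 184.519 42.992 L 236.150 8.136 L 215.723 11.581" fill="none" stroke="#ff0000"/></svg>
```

Since the viewBox matches the mm dimensions, user units are millimetres directly. The only transform is the Y-flip y_m = 147.069 − y_svg.

Shape 1 is a rectangle drawn with `<rect>`. Its stroke #ff0000 means engrave at S297, F2191. After flipping Y the toolpath is (127.590,100.921) → (269.262,100.921) → (269.262,63.060) → (127.590,63.060) → (127.590,100.921), returning to the start.

Shape 2 is a open polyline drawn with `<path>`. Its stroke #ff0000 means engrave at S297, F2191. After flipping Y the toolpath is (184.519,104.077) → (236.150,138.933) → (215.723,135.488).

G21
G90
G0 X127.590 Y100.921
M3 S297
G01 X269.262 Y100.921 F2191
G01 X269.262 Y63.060 F2191
G01 X127.590 Y63.060 F2191
G01 X127.590 Y100.921 F2191
M5
G0 X184.519 Y104.077
M3 S297
G01 X236.150 Y138.933 F2191
G01 X215.723 Y135.488 F2191
M5
G0 X0.000 Y0.000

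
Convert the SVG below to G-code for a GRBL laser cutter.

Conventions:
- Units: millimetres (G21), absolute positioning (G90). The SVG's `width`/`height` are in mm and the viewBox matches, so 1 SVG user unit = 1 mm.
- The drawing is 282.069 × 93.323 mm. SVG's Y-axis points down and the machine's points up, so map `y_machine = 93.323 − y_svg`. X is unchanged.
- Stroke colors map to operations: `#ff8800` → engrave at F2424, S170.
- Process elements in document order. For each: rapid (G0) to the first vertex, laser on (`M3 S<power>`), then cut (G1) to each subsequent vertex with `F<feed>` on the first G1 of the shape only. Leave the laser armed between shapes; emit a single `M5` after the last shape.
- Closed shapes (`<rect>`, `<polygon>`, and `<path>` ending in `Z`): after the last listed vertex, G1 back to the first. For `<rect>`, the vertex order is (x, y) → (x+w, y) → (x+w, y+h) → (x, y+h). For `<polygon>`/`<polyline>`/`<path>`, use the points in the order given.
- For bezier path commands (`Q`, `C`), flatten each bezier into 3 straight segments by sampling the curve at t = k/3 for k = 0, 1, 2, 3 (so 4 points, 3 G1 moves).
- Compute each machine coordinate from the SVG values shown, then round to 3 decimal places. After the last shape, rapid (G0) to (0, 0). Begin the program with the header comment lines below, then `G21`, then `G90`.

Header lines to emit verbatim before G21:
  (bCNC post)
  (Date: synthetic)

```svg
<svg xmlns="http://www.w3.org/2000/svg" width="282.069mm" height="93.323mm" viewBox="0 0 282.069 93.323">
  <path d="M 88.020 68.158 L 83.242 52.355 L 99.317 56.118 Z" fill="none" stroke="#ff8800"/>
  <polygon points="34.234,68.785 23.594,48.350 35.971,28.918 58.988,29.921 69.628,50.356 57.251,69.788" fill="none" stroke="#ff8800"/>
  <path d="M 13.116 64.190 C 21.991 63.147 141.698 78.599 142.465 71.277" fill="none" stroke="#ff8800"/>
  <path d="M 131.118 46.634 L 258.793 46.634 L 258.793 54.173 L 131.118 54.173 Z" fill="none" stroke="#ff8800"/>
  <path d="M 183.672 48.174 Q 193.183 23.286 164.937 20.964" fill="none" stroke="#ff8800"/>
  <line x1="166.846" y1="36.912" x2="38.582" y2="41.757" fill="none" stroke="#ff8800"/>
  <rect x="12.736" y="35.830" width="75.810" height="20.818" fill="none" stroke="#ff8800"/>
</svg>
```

1 u = 1 mm; y_m = 93.323 − y.

[1] `<path>` regular polygon, #ff8800→engrave S170 F2424: (88.020,25.165) → (83.242,40.968) → (99.317,37.205) → (88.020,25.165) (closed)

[2] `<polygon>` regular polygon, #ff8800→engrave S170 F2424: (34.234,24.538) → (23.594,44.973) → (35.971,64.405) → (58.988,63.402) → (69.628,42.967) → (57.251,23.535) → (34.234,24.538) (closed)

[3] `<path>` cubic bezier, #ff8800→engrave S170 F2424: (13.116,29.133) → (50.425,26.132) → (110.561,20.861) → (142.465,22.046)

[4] `<path>` rectangle, #ff8800→engrave S170 F2424: (131.118,46.689) → (258.793,46.689) → (258.793,39.150) → (131.118,39.150) → (131.118,46.689) (closed)

[5] `<path>` quadratic bezier, #ff8800→engrave S170 F2424: (183.672,45.149) → (185.817,59.234) → (179.572,68.304) → (164.937,72.359)

[6] `<line>` line segment, #ff8800→engrave S170 F2424: (166.846,56.411) → (38.582,51.566)

[7] `<rect>` rectangle, #ff8800→engrave S170 F2424: (12.736,57.493) → (88.546,57.493) → (88.546,36.675) → (12.736,36.675) → (12.736,57.493) (closed)

(bCNC post)
(Date: synthetic)
G21
G90
G0 X88.020 Y25.165
M3 S170
G1 X83.242 Y40.968 F2424
G1 X99.317 Y37.205
G1 X88.020 Y25.165
G0 X34.234 Y24.538
M3 S170
G1 X23.594 Y44.973 F2424
G1 X35.971 Y64.405
G1 X58.988 Y63.402
G1 X69.628 Y42.967
G1 X57.251 Y23.535
G1 X34.234 Y24.538
G0 X13.116 Y29.133
M3 S170
G1 X50.425 Y26.132 F2424
G1 X110.561 Y20.861
G1 X142.465 Y22.046
G0 X131.118 Y46.689
M3 S170
G1 X258.793 Y46.689 F2424
G1 X258.793 Y39.150
G1 X131.118 Y39.150
G1 X131.118 Y46.689
G0 X183.672 Y45.149
M3 S170
G1 X185.817 Y59.234 F2424
G1 X179.572 Y68.304
G1 X164.937 Y72.359
G0 X166.846 Y56.411
M3 S170
G1 X38.582 Y51.566 F2424
G0 X12.736 Y57.493
M3 S170
G1 X88.546 Y57.493 F2424
G1 X88.546 Y36.675
G1 X12.736 Y36.675
G1 X12.736 Y57.493
M5
G0 X0.000 Y0.000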